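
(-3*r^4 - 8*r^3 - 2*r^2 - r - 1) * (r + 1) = -3*r^5 - 11*r^4 - 10*r^3 - 3*r^2 - 2*r - 1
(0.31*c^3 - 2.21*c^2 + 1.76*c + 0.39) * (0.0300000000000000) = 0.0093*c^3 - 0.0663*c^2 + 0.0528*c + 0.0117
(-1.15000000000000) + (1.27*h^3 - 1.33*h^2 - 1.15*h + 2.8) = 1.27*h^3 - 1.33*h^2 - 1.15*h + 1.65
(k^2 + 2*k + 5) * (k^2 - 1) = k^4 + 2*k^3 + 4*k^2 - 2*k - 5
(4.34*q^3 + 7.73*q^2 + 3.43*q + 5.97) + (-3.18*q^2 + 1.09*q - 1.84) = 4.34*q^3 + 4.55*q^2 + 4.52*q + 4.13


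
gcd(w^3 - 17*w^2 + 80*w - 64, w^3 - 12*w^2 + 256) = w^2 - 16*w + 64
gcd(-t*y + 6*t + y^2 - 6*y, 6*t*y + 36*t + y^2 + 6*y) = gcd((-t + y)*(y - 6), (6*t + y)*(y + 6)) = 1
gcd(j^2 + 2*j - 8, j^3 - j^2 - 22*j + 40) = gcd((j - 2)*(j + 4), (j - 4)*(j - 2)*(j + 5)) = j - 2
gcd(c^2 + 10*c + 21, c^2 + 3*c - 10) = 1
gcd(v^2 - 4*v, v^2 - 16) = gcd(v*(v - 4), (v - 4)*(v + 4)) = v - 4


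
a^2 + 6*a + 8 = (a + 2)*(a + 4)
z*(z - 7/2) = z^2 - 7*z/2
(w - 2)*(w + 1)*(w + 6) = w^3 + 5*w^2 - 8*w - 12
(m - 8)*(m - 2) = m^2 - 10*m + 16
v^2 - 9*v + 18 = (v - 6)*(v - 3)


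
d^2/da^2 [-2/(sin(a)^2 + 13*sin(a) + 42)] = 2*(4*sin(a)^4 + 39*sin(a)^3 - 5*sin(a)^2 - 624*sin(a) - 254)/(sin(a)^2 + 13*sin(a) + 42)^3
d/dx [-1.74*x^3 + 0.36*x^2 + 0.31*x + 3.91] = -5.22*x^2 + 0.72*x + 0.31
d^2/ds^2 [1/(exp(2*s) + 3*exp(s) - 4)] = (2*(2*exp(s) + 3)^2*exp(s) - (4*exp(s) + 3)*(exp(2*s) + 3*exp(s) - 4))*exp(s)/(exp(2*s) + 3*exp(s) - 4)^3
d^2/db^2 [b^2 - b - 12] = 2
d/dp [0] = 0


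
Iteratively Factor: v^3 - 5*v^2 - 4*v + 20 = (v - 2)*(v^2 - 3*v - 10) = (v - 2)*(v + 2)*(v - 5)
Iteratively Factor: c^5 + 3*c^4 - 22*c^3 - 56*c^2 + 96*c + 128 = (c + 1)*(c^4 + 2*c^3 - 24*c^2 - 32*c + 128) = (c + 1)*(c + 4)*(c^3 - 2*c^2 - 16*c + 32) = (c + 1)*(c + 4)^2*(c^2 - 6*c + 8) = (c - 4)*(c + 1)*(c + 4)^2*(c - 2)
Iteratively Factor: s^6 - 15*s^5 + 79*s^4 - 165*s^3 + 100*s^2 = (s - 1)*(s^5 - 14*s^4 + 65*s^3 - 100*s^2) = (s - 4)*(s - 1)*(s^4 - 10*s^3 + 25*s^2) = s*(s - 4)*(s - 1)*(s^3 - 10*s^2 + 25*s) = s*(s - 5)*(s - 4)*(s - 1)*(s^2 - 5*s) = s*(s - 5)^2*(s - 4)*(s - 1)*(s)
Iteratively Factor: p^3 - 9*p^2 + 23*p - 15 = (p - 5)*(p^2 - 4*p + 3) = (p - 5)*(p - 1)*(p - 3)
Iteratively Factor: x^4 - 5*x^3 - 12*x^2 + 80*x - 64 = (x + 4)*(x^3 - 9*x^2 + 24*x - 16) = (x - 1)*(x + 4)*(x^2 - 8*x + 16) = (x - 4)*(x - 1)*(x + 4)*(x - 4)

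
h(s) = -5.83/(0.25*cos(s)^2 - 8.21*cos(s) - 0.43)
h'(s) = -5.83*(0.5*sin(s)*cos(s) - 8.21*sin(s))/(0.25*cos(s)^2 - 8.21*cos(s) - 0.43)^2 = (47.8643 - 2.915*cos(s))*sin(s)/(-0.25*cos(s)^2 + 8.21*cos(s) + 0.43)^2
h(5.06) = 1.82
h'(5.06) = -4.31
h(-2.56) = -0.88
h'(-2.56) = -0.63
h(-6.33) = 0.70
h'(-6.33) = -0.03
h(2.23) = -1.24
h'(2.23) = 1.78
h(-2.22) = -1.26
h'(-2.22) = -1.85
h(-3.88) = -1.01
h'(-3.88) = 1.01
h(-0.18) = 0.71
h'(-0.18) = -0.12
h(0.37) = 0.74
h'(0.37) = 0.26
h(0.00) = 0.69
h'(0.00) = 0.00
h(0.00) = 0.69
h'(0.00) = 0.00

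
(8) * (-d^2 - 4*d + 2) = -8*d^2 - 32*d + 16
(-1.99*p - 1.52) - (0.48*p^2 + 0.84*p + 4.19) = -0.48*p^2 - 2.83*p - 5.71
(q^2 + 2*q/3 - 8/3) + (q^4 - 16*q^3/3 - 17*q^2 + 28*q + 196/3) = q^4 - 16*q^3/3 - 16*q^2 + 86*q/3 + 188/3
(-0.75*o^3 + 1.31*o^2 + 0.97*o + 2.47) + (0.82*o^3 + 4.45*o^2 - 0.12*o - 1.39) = 0.07*o^3 + 5.76*o^2 + 0.85*o + 1.08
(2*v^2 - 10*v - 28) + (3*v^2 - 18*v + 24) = 5*v^2 - 28*v - 4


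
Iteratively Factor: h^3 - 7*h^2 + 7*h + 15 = (h - 5)*(h^2 - 2*h - 3) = (h - 5)*(h - 3)*(h + 1)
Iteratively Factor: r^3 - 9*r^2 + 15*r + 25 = (r + 1)*(r^2 - 10*r + 25) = (r - 5)*(r + 1)*(r - 5)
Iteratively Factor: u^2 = (u)*(u)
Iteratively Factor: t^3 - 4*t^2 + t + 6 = (t - 2)*(t^2 - 2*t - 3) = (t - 2)*(t + 1)*(t - 3)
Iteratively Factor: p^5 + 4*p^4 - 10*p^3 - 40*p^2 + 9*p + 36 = (p - 3)*(p^4 + 7*p^3 + 11*p^2 - 7*p - 12) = (p - 3)*(p + 3)*(p^3 + 4*p^2 - p - 4) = (p - 3)*(p - 1)*(p + 3)*(p^2 + 5*p + 4) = (p - 3)*(p - 1)*(p + 3)*(p + 4)*(p + 1)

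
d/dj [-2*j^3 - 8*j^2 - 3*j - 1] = -6*j^2 - 16*j - 3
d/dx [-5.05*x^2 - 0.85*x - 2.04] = -10.1*x - 0.85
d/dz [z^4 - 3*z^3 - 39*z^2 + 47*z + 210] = 4*z^3 - 9*z^2 - 78*z + 47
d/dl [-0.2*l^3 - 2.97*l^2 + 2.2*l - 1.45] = -0.6*l^2 - 5.94*l + 2.2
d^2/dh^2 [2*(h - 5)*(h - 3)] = 4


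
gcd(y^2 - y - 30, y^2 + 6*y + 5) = y + 5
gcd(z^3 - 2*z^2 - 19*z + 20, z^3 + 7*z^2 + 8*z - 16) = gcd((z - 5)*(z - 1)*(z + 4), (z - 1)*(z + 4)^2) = z^2 + 3*z - 4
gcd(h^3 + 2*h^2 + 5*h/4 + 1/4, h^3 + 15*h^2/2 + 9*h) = 1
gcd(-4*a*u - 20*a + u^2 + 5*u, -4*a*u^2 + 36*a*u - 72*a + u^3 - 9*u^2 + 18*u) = -4*a + u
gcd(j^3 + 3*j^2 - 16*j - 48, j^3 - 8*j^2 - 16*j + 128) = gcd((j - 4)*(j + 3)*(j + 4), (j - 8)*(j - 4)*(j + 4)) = j^2 - 16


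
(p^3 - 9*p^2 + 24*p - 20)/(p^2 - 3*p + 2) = (p^2 - 7*p + 10)/(p - 1)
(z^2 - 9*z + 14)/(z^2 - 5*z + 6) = (z - 7)/(z - 3)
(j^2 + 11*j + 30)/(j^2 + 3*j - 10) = (j + 6)/(j - 2)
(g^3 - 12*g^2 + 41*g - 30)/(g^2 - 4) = (g^3 - 12*g^2 + 41*g - 30)/(g^2 - 4)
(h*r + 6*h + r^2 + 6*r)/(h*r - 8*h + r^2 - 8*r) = (r + 6)/(r - 8)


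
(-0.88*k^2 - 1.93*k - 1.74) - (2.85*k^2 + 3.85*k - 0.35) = -3.73*k^2 - 5.78*k - 1.39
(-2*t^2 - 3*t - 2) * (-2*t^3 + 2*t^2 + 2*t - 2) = 4*t^5 + 2*t^4 - 6*t^3 - 6*t^2 + 2*t + 4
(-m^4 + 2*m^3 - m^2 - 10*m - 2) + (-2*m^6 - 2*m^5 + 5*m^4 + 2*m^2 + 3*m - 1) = -2*m^6 - 2*m^5 + 4*m^4 + 2*m^3 + m^2 - 7*m - 3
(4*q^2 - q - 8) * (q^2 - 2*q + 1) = 4*q^4 - 9*q^3 - 2*q^2 + 15*q - 8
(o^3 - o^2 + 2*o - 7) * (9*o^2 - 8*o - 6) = 9*o^5 - 17*o^4 + 20*o^3 - 73*o^2 + 44*o + 42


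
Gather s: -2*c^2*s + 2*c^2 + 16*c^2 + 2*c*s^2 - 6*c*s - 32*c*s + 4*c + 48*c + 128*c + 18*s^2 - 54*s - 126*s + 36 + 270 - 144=18*c^2 + 180*c + s^2*(2*c + 18) + s*(-2*c^2 - 38*c - 180) + 162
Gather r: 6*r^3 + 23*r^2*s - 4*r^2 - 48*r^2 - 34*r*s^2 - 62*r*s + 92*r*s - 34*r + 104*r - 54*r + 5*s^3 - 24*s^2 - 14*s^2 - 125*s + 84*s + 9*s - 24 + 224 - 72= 6*r^3 + r^2*(23*s - 52) + r*(-34*s^2 + 30*s + 16) + 5*s^3 - 38*s^2 - 32*s + 128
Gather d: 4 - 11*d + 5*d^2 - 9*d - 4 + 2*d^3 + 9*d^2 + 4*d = 2*d^3 + 14*d^2 - 16*d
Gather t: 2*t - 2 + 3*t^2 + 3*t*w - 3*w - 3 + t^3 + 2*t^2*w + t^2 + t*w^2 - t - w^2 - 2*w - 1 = t^3 + t^2*(2*w + 4) + t*(w^2 + 3*w + 1) - w^2 - 5*w - 6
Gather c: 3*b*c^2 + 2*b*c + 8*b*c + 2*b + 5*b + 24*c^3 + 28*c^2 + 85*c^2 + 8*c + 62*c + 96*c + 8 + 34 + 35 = 7*b + 24*c^3 + c^2*(3*b + 113) + c*(10*b + 166) + 77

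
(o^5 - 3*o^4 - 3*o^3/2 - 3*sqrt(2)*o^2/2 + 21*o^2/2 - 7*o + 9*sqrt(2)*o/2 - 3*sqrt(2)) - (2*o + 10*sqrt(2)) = o^5 - 3*o^4 - 3*o^3/2 - 3*sqrt(2)*o^2/2 + 21*o^2/2 - 9*o + 9*sqrt(2)*o/2 - 13*sqrt(2)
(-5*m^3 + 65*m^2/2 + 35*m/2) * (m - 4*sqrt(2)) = -5*m^4 + 20*sqrt(2)*m^3 + 65*m^3/2 - 130*sqrt(2)*m^2 + 35*m^2/2 - 70*sqrt(2)*m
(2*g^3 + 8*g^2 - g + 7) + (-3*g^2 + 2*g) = 2*g^3 + 5*g^2 + g + 7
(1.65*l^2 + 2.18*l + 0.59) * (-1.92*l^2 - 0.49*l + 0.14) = -3.168*l^4 - 4.9941*l^3 - 1.97*l^2 + 0.0161000000000001*l + 0.0826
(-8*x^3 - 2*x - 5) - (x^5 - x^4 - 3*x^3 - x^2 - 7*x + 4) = -x^5 + x^4 - 5*x^3 + x^2 + 5*x - 9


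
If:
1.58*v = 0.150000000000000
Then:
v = 0.09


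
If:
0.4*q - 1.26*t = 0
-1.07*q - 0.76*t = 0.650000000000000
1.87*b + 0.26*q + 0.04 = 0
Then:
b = 0.05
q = -0.50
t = -0.16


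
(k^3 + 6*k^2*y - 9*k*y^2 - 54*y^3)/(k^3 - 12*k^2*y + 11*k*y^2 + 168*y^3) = (k^2 + 3*k*y - 18*y^2)/(k^2 - 15*k*y + 56*y^2)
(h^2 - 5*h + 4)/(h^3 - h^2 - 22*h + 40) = (h - 1)/(h^2 + 3*h - 10)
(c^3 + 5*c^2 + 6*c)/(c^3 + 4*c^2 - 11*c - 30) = c*(c + 3)/(c^2 + 2*c - 15)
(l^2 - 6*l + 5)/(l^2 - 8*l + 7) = (l - 5)/(l - 7)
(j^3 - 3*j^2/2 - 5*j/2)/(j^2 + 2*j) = (2*j^2 - 3*j - 5)/(2*(j + 2))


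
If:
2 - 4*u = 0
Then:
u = 1/2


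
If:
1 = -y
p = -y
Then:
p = 1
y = -1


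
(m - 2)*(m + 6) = m^2 + 4*m - 12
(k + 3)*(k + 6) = k^2 + 9*k + 18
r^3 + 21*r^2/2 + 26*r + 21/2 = (r + 1/2)*(r + 3)*(r + 7)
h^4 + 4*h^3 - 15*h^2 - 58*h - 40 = (h - 4)*(h + 1)*(h + 2)*(h + 5)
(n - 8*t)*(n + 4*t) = n^2 - 4*n*t - 32*t^2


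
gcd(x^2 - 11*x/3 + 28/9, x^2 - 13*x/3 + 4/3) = 1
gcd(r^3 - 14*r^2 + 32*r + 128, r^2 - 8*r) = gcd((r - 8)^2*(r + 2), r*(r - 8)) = r - 8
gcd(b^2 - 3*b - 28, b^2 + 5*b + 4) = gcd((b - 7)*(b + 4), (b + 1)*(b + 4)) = b + 4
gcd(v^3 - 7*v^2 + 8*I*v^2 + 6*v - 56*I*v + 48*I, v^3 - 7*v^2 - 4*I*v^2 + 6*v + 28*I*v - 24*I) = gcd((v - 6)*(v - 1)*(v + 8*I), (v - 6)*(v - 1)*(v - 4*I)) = v^2 - 7*v + 6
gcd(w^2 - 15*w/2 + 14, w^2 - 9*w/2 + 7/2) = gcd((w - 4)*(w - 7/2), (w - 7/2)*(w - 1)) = w - 7/2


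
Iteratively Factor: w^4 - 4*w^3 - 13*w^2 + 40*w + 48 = (w - 4)*(w^3 - 13*w - 12) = (w - 4)*(w + 1)*(w^2 - w - 12) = (w - 4)^2*(w + 1)*(w + 3)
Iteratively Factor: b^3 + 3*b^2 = (b)*(b^2 + 3*b) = b^2*(b + 3)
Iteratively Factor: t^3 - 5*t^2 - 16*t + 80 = (t + 4)*(t^2 - 9*t + 20) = (t - 4)*(t + 4)*(t - 5)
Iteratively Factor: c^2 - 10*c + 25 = (c - 5)*(c - 5)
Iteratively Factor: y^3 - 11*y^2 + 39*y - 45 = (y - 3)*(y^2 - 8*y + 15) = (y - 5)*(y - 3)*(y - 3)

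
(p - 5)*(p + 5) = p^2 - 25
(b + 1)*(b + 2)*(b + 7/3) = b^3 + 16*b^2/3 + 9*b + 14/3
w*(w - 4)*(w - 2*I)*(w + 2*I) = w^4 - 4*w^3 + 4*w^2 - 16*w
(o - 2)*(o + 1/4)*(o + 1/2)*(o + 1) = o^4 - o^3/4 - 21*o^2/8 - 13*o/8 - 1/4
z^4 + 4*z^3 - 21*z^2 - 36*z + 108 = (z - 3)*(z - 2)*(z + 3)*(z + 6)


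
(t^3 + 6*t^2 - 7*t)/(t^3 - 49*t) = (t - 1)/(t - 7)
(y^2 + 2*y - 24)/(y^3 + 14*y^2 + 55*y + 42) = (y - 4)/(y^2 + 8*y + 7)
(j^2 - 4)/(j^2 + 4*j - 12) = (j + 2)/(j + 6)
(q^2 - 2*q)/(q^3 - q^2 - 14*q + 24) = q/(q^2 + q - 12)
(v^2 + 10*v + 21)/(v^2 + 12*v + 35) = (v + 3)/(v + 5)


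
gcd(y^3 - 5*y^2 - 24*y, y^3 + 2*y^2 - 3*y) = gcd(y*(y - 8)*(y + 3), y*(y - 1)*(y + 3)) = y^2 + 3*y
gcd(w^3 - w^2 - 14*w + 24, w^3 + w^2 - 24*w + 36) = w^2 - 5*w + 6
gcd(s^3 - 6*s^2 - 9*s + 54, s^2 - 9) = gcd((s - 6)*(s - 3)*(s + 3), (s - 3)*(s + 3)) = s^2 - 9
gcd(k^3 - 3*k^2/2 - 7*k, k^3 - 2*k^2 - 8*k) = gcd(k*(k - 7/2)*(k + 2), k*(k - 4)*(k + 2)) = k^2 + 2*k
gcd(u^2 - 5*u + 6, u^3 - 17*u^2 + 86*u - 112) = u - 2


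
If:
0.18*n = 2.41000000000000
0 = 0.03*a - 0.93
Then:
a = 31.00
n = 13.39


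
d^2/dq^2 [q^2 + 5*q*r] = 2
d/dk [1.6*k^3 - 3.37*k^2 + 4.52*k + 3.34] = 4.8*k^2 - 6.74*k + 4.52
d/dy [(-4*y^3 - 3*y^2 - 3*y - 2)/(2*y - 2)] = (-8*y^3 + 9*y^2 + 6*y + 5)/(2*(y^2 - 2*y + 1))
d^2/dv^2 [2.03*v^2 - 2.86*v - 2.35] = 4.06000000000000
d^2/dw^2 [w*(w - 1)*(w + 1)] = 6*w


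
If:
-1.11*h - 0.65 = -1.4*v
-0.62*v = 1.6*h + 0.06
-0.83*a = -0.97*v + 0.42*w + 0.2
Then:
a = 0.147530083451078 - 0.506024096385542*w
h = -0.17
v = 0.33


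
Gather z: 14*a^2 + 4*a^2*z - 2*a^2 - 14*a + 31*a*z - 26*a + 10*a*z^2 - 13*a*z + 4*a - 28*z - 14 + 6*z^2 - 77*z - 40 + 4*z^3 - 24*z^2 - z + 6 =12*a^2 - 36*a + 4*z^3 + z^2*(10*a - 18) + z*(4*a^2 + 18*a - 106) - 48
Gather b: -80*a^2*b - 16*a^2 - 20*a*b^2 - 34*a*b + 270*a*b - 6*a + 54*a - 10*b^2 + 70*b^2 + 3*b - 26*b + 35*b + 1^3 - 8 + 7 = -16*a^2 + 48*a + b^2*(60 - 20*a) + b*(-80*a^2 + 236*a + 12)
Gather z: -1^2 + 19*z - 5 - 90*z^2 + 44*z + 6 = -90*z^2 + 63*z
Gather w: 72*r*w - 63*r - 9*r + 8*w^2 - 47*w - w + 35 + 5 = -72*r + 8*w^2 + w*(72*r - 48) + 40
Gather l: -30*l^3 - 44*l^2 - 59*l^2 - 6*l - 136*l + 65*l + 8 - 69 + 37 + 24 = -30*l^3 - 103*l^2 - 77*l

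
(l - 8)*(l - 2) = l^2 - 10*l + 16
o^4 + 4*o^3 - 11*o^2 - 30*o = o*(o - 3)*(o + 2)*(o + 5)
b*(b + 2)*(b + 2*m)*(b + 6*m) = b^4 + 8*b^3*m + 2*b^3 + 12*b^2*m^2 + 16*b^2*m + 24*b*m^2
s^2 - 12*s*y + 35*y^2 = (s - 7*y)*(s - 5*y)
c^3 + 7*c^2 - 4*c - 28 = (c - 2)*(c + 2)*(c + 7)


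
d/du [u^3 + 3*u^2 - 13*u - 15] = 3*u^2 + 6*u - 13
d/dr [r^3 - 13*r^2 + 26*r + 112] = 3*r^2 - 26*r + 26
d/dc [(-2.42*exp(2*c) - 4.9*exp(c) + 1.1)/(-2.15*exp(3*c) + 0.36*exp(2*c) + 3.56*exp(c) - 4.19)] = (-5.203*exp(4*c) - 21.07*exp(3*c) + 0.2438*exp(2*c) + 19.4876*exp(c) + 16.615)*exp(c)/(4.6225*exp(6*c) - 1.548*exp(5*c) - 15.1784*exp(4*c) + 20.5802*exp(3*c) + 9.6568*exp(2*c) - 29.8328*exp(c) + 17.5561)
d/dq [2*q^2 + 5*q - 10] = 4*q + 5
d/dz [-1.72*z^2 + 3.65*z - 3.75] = 3.65 - 3.44*z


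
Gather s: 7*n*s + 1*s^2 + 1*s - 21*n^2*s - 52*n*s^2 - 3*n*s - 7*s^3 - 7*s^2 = -7*s^3 + s^2*(-52*n - 6) + s*(-21*n^2 + 4*n + 1)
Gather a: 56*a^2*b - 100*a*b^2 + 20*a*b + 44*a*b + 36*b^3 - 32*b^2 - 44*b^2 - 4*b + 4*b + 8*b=56*a^2*b + a*(-100*b^2 + 64*b) + 36*b^3 - 76*b^2 + 8*b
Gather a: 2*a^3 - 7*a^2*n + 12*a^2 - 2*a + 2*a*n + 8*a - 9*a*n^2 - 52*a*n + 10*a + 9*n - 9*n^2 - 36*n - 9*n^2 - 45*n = 2*a^3 + a^2*(12 - 7*n) + a*(-9*n^2 - 50*n + 16) - 18*n^2 - 72*n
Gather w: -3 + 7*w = 7*w - 3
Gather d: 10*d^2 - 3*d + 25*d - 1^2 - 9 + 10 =10*d^2 + 22*d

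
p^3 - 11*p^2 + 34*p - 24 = (p - 6)*(p - 4)*(p - 1)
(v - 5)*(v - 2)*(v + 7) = v^3 - 39*v + 70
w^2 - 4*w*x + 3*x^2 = (w - 3*x)*(w - x)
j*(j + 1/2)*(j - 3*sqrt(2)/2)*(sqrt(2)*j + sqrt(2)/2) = sqrt(2)*j^4 - 3*j^3 + sqrt(2)*j^3 - 3*j^2 + sqrt(2)*j^2/4 - 3*j/4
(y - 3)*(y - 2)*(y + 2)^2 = y^4 - y^3 - 10*y^2 + 4*y + 24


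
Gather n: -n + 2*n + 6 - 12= n - 6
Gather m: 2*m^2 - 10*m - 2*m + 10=2*m^2 - 12*m + 10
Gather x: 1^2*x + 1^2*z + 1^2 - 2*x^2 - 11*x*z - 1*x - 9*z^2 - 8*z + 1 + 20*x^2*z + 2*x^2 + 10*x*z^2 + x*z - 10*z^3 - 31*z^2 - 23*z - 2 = 20*x^2*z + x*(10*z^2 - 10*z) - 10*z^3 - 40*z^2 - 30*z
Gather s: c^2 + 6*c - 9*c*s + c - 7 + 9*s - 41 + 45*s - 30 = c^2 + 7*c + s*(54 - 9*c) - 78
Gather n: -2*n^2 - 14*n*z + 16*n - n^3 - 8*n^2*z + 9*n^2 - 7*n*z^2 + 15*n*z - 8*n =-n^3 + n^2*(7 - 8*z) + n*(-7*z^2 + z + 8)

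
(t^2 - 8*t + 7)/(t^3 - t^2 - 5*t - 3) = (-t^2 + 8*t - 7)/(-t^3 + t^2 + 5*t + 3)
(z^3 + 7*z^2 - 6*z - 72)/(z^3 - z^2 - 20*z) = (z^2 + 3*z - 18)/(z*(z - 5))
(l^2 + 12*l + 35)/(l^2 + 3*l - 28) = (l + 5)/(l - 4)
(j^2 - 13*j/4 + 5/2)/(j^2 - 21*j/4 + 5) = (j - 2)/(j - 4)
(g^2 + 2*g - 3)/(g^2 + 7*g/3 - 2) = 3*(g - 1)/(3*g - 2)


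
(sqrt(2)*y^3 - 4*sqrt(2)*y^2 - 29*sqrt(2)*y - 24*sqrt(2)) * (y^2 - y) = sqrt(2)*y^5 - 5*sqrt(2)*y^4 - 25*sqrt(2)*y^3 + 5*sqrt(2)*y^2 + 24*sqrt(2)*y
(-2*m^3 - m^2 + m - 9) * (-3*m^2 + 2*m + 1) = 6*m^5 - m^4 - 7*m^3 + 28*m^2 - 17*m - 9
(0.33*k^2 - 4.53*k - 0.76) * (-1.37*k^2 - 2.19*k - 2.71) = -0.4521*k^4 + 5.4834*k^3 + 10.0676*k^2 + 13.9407*k + 2.0596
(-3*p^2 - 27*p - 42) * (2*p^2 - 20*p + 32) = -6*p^4 + 6*p^3 + 360*p^2 - 24*p - 1344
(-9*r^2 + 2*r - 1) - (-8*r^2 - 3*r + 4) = -r^2 + 5*r - 5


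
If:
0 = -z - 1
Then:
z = -1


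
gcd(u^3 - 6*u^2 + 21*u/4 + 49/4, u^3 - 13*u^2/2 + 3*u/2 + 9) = u + 1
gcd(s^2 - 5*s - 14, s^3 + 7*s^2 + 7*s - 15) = 1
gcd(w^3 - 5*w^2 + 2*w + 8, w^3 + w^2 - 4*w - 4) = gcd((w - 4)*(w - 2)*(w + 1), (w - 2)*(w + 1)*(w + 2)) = w^2 - w - 2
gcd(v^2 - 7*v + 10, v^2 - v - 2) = v - 2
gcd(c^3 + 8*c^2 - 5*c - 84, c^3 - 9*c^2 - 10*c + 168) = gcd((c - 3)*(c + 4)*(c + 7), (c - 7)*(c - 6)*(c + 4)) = c + 4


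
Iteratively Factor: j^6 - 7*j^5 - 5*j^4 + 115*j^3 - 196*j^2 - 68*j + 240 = (j - 2)*(j^5 - 5*j^4 - 15*j^3 + 85*j^2 - 26*j - 120) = (j - 2)^2*(j^4 - 3*j^3 - 21*j^2 + 43*j + 60) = (j - 3)*(j - 2)^2*(j^3 - 21*j - 20) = (j - 5)*(j - 3)*(j - 2)^2*(j^2 + 5*j + 4) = (j - 5)*(j - 3)*(j - 2)^2*(j + 1)*(j + 4)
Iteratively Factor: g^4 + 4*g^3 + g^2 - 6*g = (g - 1)*(g^3 + 5*g^2 + 6*g) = (g - 1)*(g + 2)*(g^2 + 3*g) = g*(g - 1)*(g + 2)*(g + 3)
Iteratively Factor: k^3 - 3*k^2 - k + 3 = (k - 3)*(k^2 - 1) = (k - 3)*(k + 1)*(k - 1)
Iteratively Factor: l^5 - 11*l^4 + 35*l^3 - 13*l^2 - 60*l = (l)*(l^4 - 11*l^3 + 35*l^2 - 13*l - 60) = l*(l - 5)*(l^3 - 6*l^2 + 5*l + 12) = l*(l - 5)*(l + 1)*(l^2 - 7*l + 12) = l*(l - 5)*(l - 4)*(l + 1)*(l - 3)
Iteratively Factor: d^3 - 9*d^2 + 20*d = (d)*(d^2 - 9*d + 20) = d*(d - 4)*(d - 5)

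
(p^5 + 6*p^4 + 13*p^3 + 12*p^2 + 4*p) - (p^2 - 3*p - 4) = p^5 + 6*p^4 + 13*p^3 + 11*p^2 + 7*p + 4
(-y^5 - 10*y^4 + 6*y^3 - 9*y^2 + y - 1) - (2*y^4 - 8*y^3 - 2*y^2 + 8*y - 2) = -y^5 - 12*y^4 + 14*y^3 - 7*y^2 - 7*y + 1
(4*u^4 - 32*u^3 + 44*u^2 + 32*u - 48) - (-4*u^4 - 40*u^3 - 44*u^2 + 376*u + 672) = 8*u^4 + 8*u^3 + 88*u^2 - 344*u - 720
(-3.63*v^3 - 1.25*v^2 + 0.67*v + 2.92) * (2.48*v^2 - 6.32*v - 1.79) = -9.0024*v^5 + 19.8416*v^4 + 16.0593*v^3 + 5.2447*v^2 - 19.6537*v - 5.2268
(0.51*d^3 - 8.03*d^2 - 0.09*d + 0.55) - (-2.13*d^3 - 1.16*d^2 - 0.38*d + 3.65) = 2.64*d^3 - 6.87*d^2 + 0.29*d - 3.1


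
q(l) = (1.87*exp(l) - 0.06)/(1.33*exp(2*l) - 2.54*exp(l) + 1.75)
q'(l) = (1.87*exp(l) - 0.06)*(-2.66*exp(2*l) + 2.54*exp(l))/(1.33*exp(2*l) - 2.54*exp(l) + 1.75)^2 + 1.87*exp(l)/(1.33*exp(2*l) - 2.54*exp(l) + 1.75)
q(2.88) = 0.09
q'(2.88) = -0.10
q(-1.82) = 0.18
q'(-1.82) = 0.26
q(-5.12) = -0.03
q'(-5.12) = 0.01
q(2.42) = 0.15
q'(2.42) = -0.17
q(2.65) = 0.11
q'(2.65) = -0.13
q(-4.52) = -0.02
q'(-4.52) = 0.01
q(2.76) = 0.10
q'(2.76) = -0.11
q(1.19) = 0.78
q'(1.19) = -1.26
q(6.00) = 0.00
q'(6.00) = 0.00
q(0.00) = 3.35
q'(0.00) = 2.72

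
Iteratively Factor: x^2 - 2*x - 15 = (x + 3)*(x - 5)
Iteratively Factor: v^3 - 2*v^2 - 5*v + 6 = (v + 2)*(v^2 - 4*v + 3) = (v - 1)*(v + 2)*(v - 3)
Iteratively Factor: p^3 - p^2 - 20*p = (p + 4)*(p^2 - 5*p) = p*(p + 4)*(p - 5)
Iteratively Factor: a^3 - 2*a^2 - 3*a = (a)*(a^2 - 2*a - 3) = a*(a + 1)*(a - 3)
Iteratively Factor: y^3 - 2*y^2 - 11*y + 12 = (y - 4)*(y^2 + 2*y - 3) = (y - 4)*(y - 1)*(y + 3)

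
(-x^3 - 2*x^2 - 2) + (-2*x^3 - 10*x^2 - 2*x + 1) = -3*x^3 - 12*x^2 - 2*x - 1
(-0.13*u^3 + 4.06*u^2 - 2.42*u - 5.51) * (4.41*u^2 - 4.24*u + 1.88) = -0.5733*u^5 + 18.4558*u^4 - 28.131*u^3 - 6.4055*u^2 + 18.8128*u - 10.3588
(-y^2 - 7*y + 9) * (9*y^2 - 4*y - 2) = -9*y^4 - 59*y^3 + 111*y^2 - 22*y - 18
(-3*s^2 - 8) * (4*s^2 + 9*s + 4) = -12*s^4 - 27*s^3 - 44*s^2 - 72*s - 32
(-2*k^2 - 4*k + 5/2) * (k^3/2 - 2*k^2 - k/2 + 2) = -k^5 + 2*k^4 + 41*k^3/4 - 7*k^2 - 37*k/4 + 5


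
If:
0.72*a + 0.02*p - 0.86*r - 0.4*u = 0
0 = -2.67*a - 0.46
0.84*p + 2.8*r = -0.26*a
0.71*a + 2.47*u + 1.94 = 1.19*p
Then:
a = -0.17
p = -1.84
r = 0.57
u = -1.62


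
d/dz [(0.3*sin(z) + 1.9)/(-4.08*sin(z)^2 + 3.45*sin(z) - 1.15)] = (1.224*sin(z)^2 + 15.504*sin(z) - 6.9)*cos(z)/(16.6464*sin(z)^4 - 28.152*sin(z)^3 + 21.2865*sin(z)^2 - 7.935*sin(z) + 1.3225)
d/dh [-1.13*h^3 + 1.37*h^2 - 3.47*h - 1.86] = -3.39*h^2 + 2.74*h - 3.47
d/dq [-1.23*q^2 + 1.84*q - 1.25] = 1.84 - 2.46*q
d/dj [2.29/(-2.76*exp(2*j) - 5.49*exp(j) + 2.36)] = (12.6408*exp(j) + 12.5721)*exp(j)/(2.76*exp(2*j) + 5.49*exp(j) - 2.36)^2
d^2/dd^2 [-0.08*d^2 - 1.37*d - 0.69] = -0.160000000000000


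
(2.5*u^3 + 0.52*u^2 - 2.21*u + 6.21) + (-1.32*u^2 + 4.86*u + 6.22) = 2.5*u^3 - 0.8*u^2 + 2.65*u + 12.43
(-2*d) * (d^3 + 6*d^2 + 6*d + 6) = -2*d^4 - 12*d^3 - 12*d^2 - 12*d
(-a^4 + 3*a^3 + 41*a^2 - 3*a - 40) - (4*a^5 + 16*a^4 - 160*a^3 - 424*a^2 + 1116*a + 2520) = -4*a^5 - 17*a^4 + 163*a^3 + 465*a^2 - 1119*a - 2560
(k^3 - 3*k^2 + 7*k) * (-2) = -2*k^3 + 6*k^2 - 14*k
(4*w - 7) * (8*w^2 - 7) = 32*w^3 - 56*w^2 - 28*w + 49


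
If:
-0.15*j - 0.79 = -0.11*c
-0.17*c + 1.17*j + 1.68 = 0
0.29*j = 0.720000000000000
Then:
No Solution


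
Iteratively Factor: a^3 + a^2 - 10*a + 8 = (a + 4)*(a^2 - 3*a + 2) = (a - 1)*(a + 4)*(a - 2)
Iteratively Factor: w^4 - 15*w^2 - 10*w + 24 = (w - 1)*(w^3 + w^2 - 14*w - 24) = (w - 4)*(w - 1)*(w^2 + 5*w + 6) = (w - 4)*(w - 1)*(w + 3)*(w + 2)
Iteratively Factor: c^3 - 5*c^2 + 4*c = (c - 4)*(c^2 - c) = c*(c - 4)*(c - 1)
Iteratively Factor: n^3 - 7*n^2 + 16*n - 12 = (n - 3)*(n^2 - 4*n + 4) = (n - 3)*(n - 2)*(n - 2)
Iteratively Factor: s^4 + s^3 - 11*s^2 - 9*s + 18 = (s + 2)*(s^3 - s^2 - 9*s + 9) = (s - 1)*(s + 2)*(s^2 - 9) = (s - 1)*(s + 2)*(s + 3)*(s - 3)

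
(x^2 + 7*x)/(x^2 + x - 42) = x/(x - 6)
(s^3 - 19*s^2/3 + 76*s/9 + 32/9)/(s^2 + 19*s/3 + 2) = (3*s^2 - 20*s + 32)/(3*(s + 6))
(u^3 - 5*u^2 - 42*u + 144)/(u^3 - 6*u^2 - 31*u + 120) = (u + 6)/(u + 5)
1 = 1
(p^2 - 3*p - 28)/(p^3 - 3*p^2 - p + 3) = (p^2 - 3*p - 28)/(p^3 - 3*p^2 - p + 3)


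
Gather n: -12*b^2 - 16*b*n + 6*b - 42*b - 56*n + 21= -12*b^2 - 36*b + n*(-16*b - 56) + 21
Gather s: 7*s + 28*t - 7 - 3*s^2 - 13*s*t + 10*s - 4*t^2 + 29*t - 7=-3*s^2 + s*(17 - 13*t) - 4*t^2 + 57*t - 14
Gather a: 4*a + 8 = 4*a + 8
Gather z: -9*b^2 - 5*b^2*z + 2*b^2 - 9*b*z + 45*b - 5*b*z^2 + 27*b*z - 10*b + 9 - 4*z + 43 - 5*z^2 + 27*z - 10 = -7*b^2 + 35*b + z^2*(-5*b - 5) + z*(-5*b^2 + 18*b + 23) + 42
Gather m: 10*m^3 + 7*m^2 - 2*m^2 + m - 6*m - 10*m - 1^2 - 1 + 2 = 10*m^3 + 5*m^2 - 15*m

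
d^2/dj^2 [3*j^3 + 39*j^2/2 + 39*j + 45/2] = 18*j + 39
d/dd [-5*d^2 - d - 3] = -10*d - 1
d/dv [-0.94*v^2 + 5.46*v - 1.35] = 5.46 - 1.88*v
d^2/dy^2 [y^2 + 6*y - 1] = 2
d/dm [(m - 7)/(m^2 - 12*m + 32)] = (m^2 - 12*m - 2*(m - 7)*(m - 6) + 32)/(m^2 - 12*m + 32)^2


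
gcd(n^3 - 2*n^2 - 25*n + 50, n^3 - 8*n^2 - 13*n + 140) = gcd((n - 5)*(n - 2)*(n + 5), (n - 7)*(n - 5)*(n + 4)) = n - 5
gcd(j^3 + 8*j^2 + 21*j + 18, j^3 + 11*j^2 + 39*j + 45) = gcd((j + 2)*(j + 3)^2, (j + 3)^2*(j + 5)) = j^2 + 6*j + 9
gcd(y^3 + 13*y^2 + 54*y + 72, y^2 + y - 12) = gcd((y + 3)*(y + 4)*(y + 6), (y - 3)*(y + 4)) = y + 4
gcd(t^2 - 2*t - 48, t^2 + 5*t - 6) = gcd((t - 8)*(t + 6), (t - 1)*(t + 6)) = t + 6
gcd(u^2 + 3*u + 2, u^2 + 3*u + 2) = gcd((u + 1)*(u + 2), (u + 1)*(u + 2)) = u^2 + 3*u + 2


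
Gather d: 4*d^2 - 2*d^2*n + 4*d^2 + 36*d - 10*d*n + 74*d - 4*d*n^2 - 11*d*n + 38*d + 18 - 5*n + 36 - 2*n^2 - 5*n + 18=d^2*(8 - 2*n) + d*(-4*n^2 - 21*n + 148) - 2*n^2 - 10*n + 72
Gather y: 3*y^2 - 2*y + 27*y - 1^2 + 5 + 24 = 3*y^2 + 25*y + 28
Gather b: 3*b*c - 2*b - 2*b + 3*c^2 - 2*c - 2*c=b*(3*c - 4) + 3*c^2 - 4*c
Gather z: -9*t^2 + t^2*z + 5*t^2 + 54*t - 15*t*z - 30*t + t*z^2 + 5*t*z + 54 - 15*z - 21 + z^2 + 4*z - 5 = -4*t^2 + 24*t + z^2*(t + 1) + z*(t^2 - 10*t - 11) + 28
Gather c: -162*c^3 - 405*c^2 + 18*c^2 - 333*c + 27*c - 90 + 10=-162*c^3 - 387*c^2 - 306*c - 80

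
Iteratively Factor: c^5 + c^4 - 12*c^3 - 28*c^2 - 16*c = (c)*(c^4 + c^3 - 12*c^2 - 28*c - 16) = c*(c + 1)*(c^3 - 12*c - 16) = c*(c + 1)*(c + 2)*(c^2 - 2*c - 8) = c*(c - 4)*(c + 1)*(c + 2)*(c + 2)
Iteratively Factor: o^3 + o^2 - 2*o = (o)*(o^2 + o - 2) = o*(o + 2)*(o - 1)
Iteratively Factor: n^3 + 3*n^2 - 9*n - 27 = (n - 3)*(n^2 + 6*n + 9) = (n - 3)*(n + 3)*(n + 3)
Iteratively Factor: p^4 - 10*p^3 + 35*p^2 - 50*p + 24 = (p - 2)*(p^3 - 8*p^2 + 19*p - 12) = (p - 2)*(p - 1)*(p^2 - 7*p + 12) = (p - 3)*(p - 2)*(p - 1)*(p - 4)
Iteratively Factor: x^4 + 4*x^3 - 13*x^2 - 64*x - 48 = (x - 4)*(x^3 + 8*x^2 + 19*x + 12) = (x - 4)*(x + 4)*(x^2 + 4*x + 3) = (x - 4)*(x + 3)*(x + 4)*(x + 1)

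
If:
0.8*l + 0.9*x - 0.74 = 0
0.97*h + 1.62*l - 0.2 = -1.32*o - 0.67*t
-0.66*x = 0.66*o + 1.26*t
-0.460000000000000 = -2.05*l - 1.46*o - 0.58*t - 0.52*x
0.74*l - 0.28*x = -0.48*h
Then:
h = 0.21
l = 0.13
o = 0.03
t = -0.39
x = 0.71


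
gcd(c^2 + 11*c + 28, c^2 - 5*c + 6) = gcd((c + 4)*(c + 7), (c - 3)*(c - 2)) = 1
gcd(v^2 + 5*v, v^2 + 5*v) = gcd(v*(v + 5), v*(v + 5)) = v^2 + 5*v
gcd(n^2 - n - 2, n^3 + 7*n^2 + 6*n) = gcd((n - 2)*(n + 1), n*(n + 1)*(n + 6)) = n + 1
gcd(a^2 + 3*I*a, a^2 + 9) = a + 3*I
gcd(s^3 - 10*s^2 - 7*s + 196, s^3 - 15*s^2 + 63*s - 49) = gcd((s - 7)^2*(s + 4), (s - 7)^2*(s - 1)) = s^2 - 14*s + 49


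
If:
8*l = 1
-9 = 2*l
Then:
No Solution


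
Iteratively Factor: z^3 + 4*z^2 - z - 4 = (z + 1)*(z^2 + 3*z - 4) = (z + 1)*(z + 4)*(z - 1)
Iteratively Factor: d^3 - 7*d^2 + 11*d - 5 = (d - 1)*(d^2 - 6*d + 5) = (d - 1)^2*(d - 5)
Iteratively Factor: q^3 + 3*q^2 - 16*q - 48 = (q + 4)*(q^2 - q - 12) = (q - 4)*(q + 4)*(q + 3)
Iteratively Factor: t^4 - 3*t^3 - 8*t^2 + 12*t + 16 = (t + 2)*(t^3 - 5*t^2 + 2*t + 8) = (t + 1)*(t + 2)*(t^2 - 6*t + 8) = (t - 4)*(t + 1)*(t + 2)*(t - 2)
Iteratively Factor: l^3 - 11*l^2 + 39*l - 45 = (l - 3)*(l^2 - 8*l + 15) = (l - 5)*(l - 3)*(l - 3)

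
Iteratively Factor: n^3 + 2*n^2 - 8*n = (n + 4)*(n^2 - 2*n) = (n - 2)*(n + 4)*(n)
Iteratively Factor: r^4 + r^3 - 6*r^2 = (r)*(r^3 + r^2 - 6*r) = r*(r + 3)*(r^2 - 2*r) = r^2*(r + 3)*(r - 2)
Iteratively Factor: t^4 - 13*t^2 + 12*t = (t + 4)*(t^3 - 4*t^2 + 3*t) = (t - 3)*(t + 4)*(t^2 - t) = (t - 3)*(t - 1)*(t + 4)*(t)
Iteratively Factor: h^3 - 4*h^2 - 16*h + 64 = (h - 4)*(h^2 - 16) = (h - 4)*(h + 4)*(h - 4)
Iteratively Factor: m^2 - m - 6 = (m - 3)*(m + 2)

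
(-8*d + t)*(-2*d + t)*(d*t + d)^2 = 16*d^4*t^2 + 32*d^4*t + 16*d^4 - 10*d^3*t^3 - 20*d^3*t^2 - 10*d^3*t + d^2*t^4 + 2*d^2*t^3 + d^2*t^2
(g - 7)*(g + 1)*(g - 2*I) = g^3 - 6*g^2 - 2*I*g^2 - 7*g + 12*I*g + 14*I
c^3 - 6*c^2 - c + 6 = (c - 6)*(c - 1)*(c + 1)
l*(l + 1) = l^2 + l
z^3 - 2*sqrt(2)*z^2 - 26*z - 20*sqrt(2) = (z - 5*sqrt(2))*(z + sqrt(2))*(z + 2*sqrt(2))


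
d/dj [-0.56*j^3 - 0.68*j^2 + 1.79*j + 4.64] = -1.68*j^2 - 1.36*j + 1.79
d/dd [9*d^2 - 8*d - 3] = 18*d - 8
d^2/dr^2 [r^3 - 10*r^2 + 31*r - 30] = 6*r - 20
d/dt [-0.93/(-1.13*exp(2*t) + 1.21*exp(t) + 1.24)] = (1.1253 - 2.1018*exp(t))*exp(t)/(-1.13*exp(2*t) + 1.21*exp(t) + 1.24)^2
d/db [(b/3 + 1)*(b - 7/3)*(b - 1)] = b^2 - 2*b/9 - 23/9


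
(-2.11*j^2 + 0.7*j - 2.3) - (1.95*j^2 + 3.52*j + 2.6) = -4.06*j^2 - 2.82*j - 4.9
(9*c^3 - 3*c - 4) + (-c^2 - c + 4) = 9*c^3 - c^2 - 4*c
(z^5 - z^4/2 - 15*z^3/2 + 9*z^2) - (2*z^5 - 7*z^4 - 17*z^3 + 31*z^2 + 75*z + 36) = -z^5 + 13*z^4/2 + 19*z^3/2 - 22*z^2 - 75*z - 36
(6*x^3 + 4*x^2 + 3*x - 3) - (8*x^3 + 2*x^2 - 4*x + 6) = -2*x^3 + 2*x^2 + 7*x - 9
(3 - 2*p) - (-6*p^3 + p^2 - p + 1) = 6*p^3 - p^2 - p + 2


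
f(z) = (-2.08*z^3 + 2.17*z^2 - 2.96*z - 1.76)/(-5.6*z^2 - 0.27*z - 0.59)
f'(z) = (11.2*z + 0.27)*(-2.08*z^3 + 2.17*z^2 - 2.96*z - 1.76)/(-5.6*z^2 - 0.27*z - 0.59)^2 + (-6.24*z^2 + 4.34*z - 2.96)/(-5.6*z^2 - 0.27*z - 0.59)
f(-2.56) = -1.50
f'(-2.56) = 0.34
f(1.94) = 0.65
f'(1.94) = 0.16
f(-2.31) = -1.42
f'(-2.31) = 0.34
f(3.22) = 0.98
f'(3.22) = 0.30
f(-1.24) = -1.04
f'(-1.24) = 0.43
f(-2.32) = -1.42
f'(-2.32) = 0.34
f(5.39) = 1.70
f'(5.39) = 0.35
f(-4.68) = -2.24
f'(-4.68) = 0.36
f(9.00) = 3.00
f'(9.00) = 0.36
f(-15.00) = -6.01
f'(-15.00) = 0.37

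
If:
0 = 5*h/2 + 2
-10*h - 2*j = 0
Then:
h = -4/5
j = 4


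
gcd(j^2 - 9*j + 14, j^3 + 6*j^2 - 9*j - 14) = j - 2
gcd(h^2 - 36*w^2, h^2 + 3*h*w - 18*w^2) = h + 6*w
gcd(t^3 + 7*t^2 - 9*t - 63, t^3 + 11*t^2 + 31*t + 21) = t^2 + 10*t + 21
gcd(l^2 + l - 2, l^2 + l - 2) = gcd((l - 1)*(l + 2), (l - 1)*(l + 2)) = l^2 + l - 2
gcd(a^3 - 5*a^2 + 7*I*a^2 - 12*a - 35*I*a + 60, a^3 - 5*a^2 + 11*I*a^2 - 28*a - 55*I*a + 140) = a^2 + a*(-5 + 4*I) - 20*I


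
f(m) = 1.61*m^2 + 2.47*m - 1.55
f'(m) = 3.22*m + 2.47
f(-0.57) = -2.43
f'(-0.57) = 0.63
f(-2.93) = 5.03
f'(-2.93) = -6.96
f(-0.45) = -2.34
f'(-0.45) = 1.02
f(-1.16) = -2.25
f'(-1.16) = -1.27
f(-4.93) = 25.40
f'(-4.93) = -13.40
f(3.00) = 20.35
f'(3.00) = 12.13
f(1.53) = 6.00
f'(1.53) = 7.40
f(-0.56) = -2.43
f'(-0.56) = 0.67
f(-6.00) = 41.59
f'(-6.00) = -16.85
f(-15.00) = 323.65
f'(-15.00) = -45.83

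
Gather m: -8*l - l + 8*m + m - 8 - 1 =-9*l + 9*m - 9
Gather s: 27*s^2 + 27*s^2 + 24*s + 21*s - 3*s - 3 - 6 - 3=54*s^2 + 42*s - 12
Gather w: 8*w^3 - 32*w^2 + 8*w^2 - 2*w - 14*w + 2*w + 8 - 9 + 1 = 8*w^3 - 24*w^2 - 14*w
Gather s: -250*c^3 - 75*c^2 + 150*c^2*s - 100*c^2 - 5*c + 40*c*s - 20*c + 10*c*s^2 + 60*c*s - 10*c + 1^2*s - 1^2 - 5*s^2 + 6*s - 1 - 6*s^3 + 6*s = -250*c^3 - 175*c^2 - 35*c - 6*s^3 + s^2*(10*c - 5) + s*(150*c^2 + 100*c + 13) - 2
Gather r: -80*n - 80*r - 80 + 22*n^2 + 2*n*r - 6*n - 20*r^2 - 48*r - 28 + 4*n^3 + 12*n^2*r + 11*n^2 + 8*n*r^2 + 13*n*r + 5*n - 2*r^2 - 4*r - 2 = 4*n^3 + 33*n^2 - 81*n + r^2*(8*n - 22) + r*(12*n^2 + 15*n - 132) - 110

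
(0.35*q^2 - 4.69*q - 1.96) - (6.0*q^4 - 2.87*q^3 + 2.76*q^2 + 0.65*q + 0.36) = -6.0*q^4 + 2.87*q^3 - 2.41*q^2 - 5.34*q - 2.32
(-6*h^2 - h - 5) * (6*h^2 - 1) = -36*h^4 - 6*h^3 - 24*h^2 + h + 5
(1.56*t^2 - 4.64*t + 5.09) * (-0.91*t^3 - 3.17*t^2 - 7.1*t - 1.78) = -1.4196*t^5 - 0.7228*t^4 - 0.999100000000002*t^3 + 14.0319*t^2 - 27.8798*t - 9.0602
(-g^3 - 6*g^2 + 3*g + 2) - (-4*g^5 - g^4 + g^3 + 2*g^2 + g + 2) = 4*g^5 + g^4 - 2*g^3 - 8*g^2 + 2*g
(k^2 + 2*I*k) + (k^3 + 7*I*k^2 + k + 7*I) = k^3 + k^2 + 7*I*k^2 + k + 2*I*k + 7*I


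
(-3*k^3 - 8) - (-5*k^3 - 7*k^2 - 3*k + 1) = 2*k^3 + 7*k^2 + 3*k - 9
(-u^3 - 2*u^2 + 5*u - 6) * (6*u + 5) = -6*u^4 - 17*u^3 + 20*u^2 - 11*u - 30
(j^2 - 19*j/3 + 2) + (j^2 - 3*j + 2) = 2*j^2 - 28*j/3 + 4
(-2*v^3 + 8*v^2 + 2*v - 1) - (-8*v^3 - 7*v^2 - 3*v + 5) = 6*v^3 + 15*v^2 + 5*v - 6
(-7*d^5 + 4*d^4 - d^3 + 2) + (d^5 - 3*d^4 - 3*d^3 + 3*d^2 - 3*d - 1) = -6*d^5 + d^4 - 4*d^3 + 3*d^2 - 3*d + 1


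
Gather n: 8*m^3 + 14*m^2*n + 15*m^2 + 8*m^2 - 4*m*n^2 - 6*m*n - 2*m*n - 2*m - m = 8*m^3 + 23*m^2 - 4*m*n^2 - 3*m + n*(14*m^2 - 8*m)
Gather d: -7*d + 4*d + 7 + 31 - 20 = 18 - 3*d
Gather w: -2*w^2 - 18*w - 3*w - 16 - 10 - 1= -2*w^2 - 21*w - 27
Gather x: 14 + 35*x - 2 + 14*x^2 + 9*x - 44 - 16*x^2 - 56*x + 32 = -2*x^2 - 12*x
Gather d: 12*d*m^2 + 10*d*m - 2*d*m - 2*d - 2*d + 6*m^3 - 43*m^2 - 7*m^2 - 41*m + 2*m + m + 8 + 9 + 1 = d*(12*m^2 + 8*m - 4) + 6*m^3 - 50*m^2 - 38*m + 18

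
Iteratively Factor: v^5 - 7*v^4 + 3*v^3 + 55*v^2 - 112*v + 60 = (v - 5)*(v^4 - 2*v^3 - 7*v^2 + 20*v - 12) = (v - 5)*(v - 2)*(v^3 - 7*v + 6) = (v - 5)*(v - 2)^2*(v^2 + 2*v - 3) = (v - 5)*(v - 2)^2*(v - 1)*(v + 3)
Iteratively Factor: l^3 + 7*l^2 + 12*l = (l + 4)*(l^2 + 3*l) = (l + 3)*(l + 4)*(l)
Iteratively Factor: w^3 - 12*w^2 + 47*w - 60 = (w - 3)*(w^2 - 9*w + 20) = (w - 5)*(w - 3)*(w - 4)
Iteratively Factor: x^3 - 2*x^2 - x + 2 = (x + 1)*(x^2 - 3*x + 2) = (x - 2)*(x + 1)*(x - 1)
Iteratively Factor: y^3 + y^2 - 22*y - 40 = (y + 4)*(y^2 - 3*y - 10) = (y - 5)*(y + 4)*(y + 2)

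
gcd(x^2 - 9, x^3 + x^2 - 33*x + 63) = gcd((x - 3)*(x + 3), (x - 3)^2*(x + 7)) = x - 3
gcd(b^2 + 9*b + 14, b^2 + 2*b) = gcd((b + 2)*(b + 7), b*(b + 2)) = b + 2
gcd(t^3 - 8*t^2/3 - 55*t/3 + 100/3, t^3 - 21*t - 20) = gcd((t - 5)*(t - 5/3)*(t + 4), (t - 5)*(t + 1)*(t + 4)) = t^2 - t - 20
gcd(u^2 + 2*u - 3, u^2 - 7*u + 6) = u - 1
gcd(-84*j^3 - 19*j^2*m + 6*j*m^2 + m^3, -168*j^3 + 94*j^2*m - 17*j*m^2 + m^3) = 4*j - m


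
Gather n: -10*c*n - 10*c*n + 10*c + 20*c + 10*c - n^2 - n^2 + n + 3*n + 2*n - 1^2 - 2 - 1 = 40*c - 2*n^2 + n*(6 - 20*c) - 4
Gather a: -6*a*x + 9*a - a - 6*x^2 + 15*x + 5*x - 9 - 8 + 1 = a*(8 - 6*x) - 6*x^2 + 20*x - 16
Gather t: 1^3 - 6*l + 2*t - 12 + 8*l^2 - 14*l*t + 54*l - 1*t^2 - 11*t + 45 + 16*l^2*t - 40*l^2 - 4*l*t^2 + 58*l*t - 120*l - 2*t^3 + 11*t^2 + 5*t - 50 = -32*l^2 - 72*l - 2*t^3 + t^2*(10 - 4*l) + t*(16*l^2 + 44*l - 4) - 16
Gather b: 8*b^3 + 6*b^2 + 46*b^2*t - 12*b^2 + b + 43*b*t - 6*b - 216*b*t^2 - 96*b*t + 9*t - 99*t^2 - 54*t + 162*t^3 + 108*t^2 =8*b^3 + b^2*(46*t - 6) + b*(-216*t^2 - 53*t - 5) + 162*t^3 + 9*t^2 - 45*t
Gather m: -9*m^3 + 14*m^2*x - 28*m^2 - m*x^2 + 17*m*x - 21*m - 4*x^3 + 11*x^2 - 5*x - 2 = -9*m^3 + m^2*(14*x - 28) + m*(-x^2 + 17*x - 21) - 4*x^3 + 11*x^2 - 5*x - 2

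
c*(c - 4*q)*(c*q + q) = c^3*q - 4*c^2*q^2 + c^2*q - 4*c*q^2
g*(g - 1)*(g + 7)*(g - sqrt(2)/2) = g^4 - sqrt(2)*g^3/2 + 6*g^3 - 7*g^2 - 3*sqrt(2)*g^2 + 7*sqrt(2)*g/2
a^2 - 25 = (a - 5)*(a + 5)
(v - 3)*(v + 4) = v^2 + v - 12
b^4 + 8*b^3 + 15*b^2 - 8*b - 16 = (b - 1)*(b + 1)*(b + 4)^2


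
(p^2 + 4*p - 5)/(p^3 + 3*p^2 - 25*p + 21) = (p + 5)/(p^2 + 4*p - 21)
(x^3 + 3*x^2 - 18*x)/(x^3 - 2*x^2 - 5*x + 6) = x*(x + 6)/(x^2 + x - 2)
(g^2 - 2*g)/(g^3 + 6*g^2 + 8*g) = (g - 2)/(g^2 + 6*g + 8)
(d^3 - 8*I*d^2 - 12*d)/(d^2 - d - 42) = d*(-d^2 + 8*I*d + 12)/(-d^2 + d + 42)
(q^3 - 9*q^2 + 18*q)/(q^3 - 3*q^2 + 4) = q*(q^2 - 9*q + 18)/(q^3 - 3*q^2 + 4)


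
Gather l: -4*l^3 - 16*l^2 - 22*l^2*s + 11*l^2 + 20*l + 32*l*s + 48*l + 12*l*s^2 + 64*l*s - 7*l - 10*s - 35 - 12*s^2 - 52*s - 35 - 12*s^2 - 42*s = -4*l^3 + l^2*(-22*s - 5) + l*(12*s^2 + 96*s + 61) - 24*s^2 - 104*s - 70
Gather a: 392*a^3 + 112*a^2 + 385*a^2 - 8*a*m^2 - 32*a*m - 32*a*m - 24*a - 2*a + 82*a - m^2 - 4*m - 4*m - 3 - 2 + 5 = 392*a^3 + 497*a^2 + a*(-8*m^2 - 64*m + 56) - m^2 - 8*m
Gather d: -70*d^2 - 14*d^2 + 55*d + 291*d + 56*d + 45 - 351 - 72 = -84*d^2 + 402*d - 378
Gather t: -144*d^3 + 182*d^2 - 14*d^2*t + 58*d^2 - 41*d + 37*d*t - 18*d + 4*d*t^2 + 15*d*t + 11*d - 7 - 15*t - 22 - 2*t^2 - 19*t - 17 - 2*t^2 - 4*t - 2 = -144*d^3 + 240*d^2 - 48*d + t^2*(4*d - 4) + t*(-14*d^2 + 52*d - 38) - 48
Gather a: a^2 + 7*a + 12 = a^2 + 7*a + 12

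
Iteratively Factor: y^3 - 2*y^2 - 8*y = (y - 4)*(y^2 + 2*y) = (y - 4)*(y + 2)*(y)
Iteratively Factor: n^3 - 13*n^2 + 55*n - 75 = (n - 5)*(n^2 - 8*n + 15) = (n - 5)*(n - 3)*(n - 5)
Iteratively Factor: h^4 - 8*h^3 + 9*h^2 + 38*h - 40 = (h - 1)*(h^3 - 7*h^2 + 2*h + 40) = (h - 5)*(h - 1)*(h^2 - 2*h - 8) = (h - 5)*(h - 4)*(h - 1)*(h + 2)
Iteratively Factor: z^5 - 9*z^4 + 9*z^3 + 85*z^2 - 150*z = (z - 2)*(z^4 - 7*z^3 - 5*z^2 + 75*z) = (z - 2)*(z + 3)*(z^3 - 10*z^2 + 25*z) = (z - 5)*(z - 2)*(z + 3)*(z^2 - 5*z) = z*(z - 5)*(z - 2)*(z + 3)*(z - 5)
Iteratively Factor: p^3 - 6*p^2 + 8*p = (p - 2)*(p^2 - 4*p) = p*(p - 2)*(p - 4)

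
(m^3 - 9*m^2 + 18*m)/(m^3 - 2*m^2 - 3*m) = (m - 6)/(m + 1)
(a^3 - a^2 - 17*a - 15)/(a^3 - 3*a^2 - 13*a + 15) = (a + 1)/(a - 1)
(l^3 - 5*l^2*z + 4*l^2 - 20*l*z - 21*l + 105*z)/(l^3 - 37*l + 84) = (l - 5*z)/(l - 4)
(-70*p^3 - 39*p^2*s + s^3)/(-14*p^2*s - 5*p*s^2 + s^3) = (5*p + s)/s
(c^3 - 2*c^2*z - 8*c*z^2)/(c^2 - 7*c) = (c^2 - 2*c*z - 8*z^2)/(c - 7)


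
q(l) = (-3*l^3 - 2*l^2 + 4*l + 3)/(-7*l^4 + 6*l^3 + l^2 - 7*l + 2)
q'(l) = (-9*l^2 - 4*l + 4)/(-7*l^4 + 6*l^3 + l^2 - 7*l + 2) + (-3*l^3 - 2*l^2 + 4*l + 3)*(28*l^3 - 18*l^2 - 2*l + 7)/(-7*l^4 + 6*l^3 + l^2 - 7*l + 2)^2 = (-21*l^6 - 28*l^5 + 93*l^4 + 78*l^3 - 62*l^2 - 14*l + 29)/(49*l^8 - 84*l^7 + 22*l^6 + 110*l^5 - 111*l^4 + 10*l^3 + 53*l^2 - 28*l + 4)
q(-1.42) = -0.06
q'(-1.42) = 0.07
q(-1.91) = -0.08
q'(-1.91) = 0.02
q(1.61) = 0.29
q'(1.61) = 0.16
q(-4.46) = -0.07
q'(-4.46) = -0.01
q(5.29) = 0.10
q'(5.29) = -0.02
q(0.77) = -1.40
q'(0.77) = 5.96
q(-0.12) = 0.88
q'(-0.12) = 3.67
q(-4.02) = -0.07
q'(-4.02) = -0.01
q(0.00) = 1.50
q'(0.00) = 7.25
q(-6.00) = -0.05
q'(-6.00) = -0.00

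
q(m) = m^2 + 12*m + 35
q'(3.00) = 18.00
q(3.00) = 80.00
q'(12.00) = 36.00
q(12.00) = 323.00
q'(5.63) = 23.26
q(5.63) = 134.26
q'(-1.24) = 9.52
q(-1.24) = 21.66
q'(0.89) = 13.78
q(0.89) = 46.47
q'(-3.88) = 4.24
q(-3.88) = 3.49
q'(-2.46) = 7.08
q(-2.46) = 11.53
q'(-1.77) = 8.46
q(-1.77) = 16.89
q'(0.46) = 12.92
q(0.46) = 40.73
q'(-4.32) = 3.36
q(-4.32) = 1.82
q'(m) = 2*m + 12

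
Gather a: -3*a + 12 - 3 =9 - 3*a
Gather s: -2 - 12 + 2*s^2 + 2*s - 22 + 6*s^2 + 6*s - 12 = 8*s^2 + 8*s - 48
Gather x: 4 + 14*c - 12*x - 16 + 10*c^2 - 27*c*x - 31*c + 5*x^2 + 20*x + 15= 10*c^2 - 17*c + 5*x^2 + x*(8 - 27*c) + 3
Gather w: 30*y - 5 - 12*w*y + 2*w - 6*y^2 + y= w*(2 - 12*y) - 6*y^2 + 31*y - 5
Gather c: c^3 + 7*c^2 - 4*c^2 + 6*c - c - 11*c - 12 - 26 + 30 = c^3 + 3*c^2 - 6*c - 8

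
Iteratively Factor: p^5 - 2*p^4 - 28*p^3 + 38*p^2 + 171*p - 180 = (p + 4)*(p^4 - 6*p^3 - 4*p^2 + 54*p - 45) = (p - 3)*(p + 4)*(p^3 - 3*p^2 - 13*p + 15) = (p - 3)*(p + 3)*(p + 4)*(p^2 - 6*p + 5) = (p - 3)*(p - 1)*(p + 3)*(p + 4)*(p - 5)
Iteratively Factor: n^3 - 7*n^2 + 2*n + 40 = (n - 5)*(n^2 - 2*n - 8) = (n - 5)*(n + 2)*(n - 4)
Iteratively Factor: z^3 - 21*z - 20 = (z + 4)*(z^2 - 4*z - 5) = (z - 5)*(z + 4)*(z + 1)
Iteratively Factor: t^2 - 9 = (t + 3)*(t - 3)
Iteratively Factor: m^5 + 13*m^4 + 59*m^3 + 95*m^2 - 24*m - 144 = (m + 3)*(m^4 + 10*m^3 + 29*m^2 + 8*m - 48) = (m + 3)*(m + 4)*(m^3 + 6*m^2 + 5*m - 12) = (m + 3)*(m + 4)^2*(m^2 + 2*m - 3) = (m - 1)*(m + 3)*(m + 4)^2*(m + 3)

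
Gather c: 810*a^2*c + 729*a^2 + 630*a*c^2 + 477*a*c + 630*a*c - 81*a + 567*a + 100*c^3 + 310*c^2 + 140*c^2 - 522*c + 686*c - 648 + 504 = 729*a^2 + 486*a + 100*c^3 + c^2*(630*a + 450) + c*(810*a^2 + 1107*a + 164) - 144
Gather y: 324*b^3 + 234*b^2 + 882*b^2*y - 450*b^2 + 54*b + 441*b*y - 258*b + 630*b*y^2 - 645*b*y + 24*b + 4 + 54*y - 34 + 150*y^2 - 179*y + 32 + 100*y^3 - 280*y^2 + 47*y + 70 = 324*b^3 - 216*b^2 - 180*b + 100*y^3 + y^2*(630*b - 130) + y*(882*b^2 - 204*b - 78) + 72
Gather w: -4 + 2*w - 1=2*w - 5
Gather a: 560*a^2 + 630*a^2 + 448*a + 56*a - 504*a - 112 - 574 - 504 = 1190*a^2 - 1190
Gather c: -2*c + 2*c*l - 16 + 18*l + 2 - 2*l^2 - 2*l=c*(2*l - 2) - 2*l^2 + 16*l - 14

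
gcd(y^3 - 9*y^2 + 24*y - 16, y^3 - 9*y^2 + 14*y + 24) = y - 4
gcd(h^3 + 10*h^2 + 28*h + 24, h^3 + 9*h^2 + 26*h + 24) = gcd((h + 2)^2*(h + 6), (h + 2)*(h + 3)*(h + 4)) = h + 2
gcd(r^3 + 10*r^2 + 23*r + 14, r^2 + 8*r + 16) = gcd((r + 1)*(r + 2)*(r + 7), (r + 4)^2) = 1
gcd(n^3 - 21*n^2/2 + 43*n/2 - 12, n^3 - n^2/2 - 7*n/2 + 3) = n^2 - 5*n/2 + 3/2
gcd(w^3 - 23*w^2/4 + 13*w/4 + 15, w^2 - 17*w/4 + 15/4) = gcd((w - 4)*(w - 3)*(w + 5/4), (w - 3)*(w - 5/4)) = w - 3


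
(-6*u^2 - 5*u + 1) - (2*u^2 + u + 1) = -8*u^2 - 6*u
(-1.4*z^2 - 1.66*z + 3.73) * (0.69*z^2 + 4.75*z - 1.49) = -0.966*z^4 - 7.7954*z^3 - 3.2253*z^2 + 20.1909*z - 5.5577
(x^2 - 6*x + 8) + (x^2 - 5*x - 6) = 2*x^2 - 11*x + 2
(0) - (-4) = 4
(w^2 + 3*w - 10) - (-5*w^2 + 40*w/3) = 6*w^2 - 31*w/3 - 10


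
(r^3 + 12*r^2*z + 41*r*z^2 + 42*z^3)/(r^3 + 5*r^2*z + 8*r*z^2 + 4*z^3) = (r^2 + 10*r*z + 21*z^2)/(r^2 + 3*r*z + 2*z^2)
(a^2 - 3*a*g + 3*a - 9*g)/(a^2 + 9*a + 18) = (a - 3*g)/(a + 6)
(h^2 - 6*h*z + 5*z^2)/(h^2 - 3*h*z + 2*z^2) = (-h + 5*z)/(-h + 2*z)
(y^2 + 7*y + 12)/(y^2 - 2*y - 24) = (y + 3)/(y - 6)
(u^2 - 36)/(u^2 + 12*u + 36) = (u - 6)/(u + 6)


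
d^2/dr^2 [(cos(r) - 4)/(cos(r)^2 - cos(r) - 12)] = (sin(r)^2 + 3*cos(r) + 1)/(cos(r) + 3)^3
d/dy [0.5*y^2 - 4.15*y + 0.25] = 1.0*y - 4.15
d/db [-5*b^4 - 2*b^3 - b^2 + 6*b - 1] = -20*b^3 - 6*b^2 - 2*b + 6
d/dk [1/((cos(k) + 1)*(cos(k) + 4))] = (2*cos(k) + 5)*sin(k)/((cos(k) + 1)^2*(cos(k) + 4)^2)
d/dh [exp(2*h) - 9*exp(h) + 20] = (2*exp(h) - 9)*exp(h)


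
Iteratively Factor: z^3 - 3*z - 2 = (z + 1)*(z^2 - z - 2) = (z - 2)*(z + 1)*(z + 1)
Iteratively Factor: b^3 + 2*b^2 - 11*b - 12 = (b + 1)*(b^2 + b - 12) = (b - 3)*(b + 1)*(b + 4)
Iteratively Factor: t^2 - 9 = (t - 3)*(t + 3)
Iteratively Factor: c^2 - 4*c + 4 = (c - 2)*(c - 2)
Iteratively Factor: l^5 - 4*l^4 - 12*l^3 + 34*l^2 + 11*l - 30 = (l + 1)*(l^4 - 5*l^3 - 7*l^2 + 41*l - 30) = (l + 1)*(l + 3)*(l^3 - 8*l^2 + 17*l - 10) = (l - 2)*(l + 1)*(l + 3)*(l^2 - 6*l + 5) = (l - 5)*(l - 2)*(l + 1)*(l + 3)*(l - 1)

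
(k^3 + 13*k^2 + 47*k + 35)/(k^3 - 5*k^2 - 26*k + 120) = (k^2 + 8*k + 7)/(k^2 - 10*k + 24)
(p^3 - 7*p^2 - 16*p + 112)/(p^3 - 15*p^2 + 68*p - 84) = (p^2 - 16)/(p^2 - 8*p + 12)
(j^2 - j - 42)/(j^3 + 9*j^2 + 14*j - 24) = (j - 7)/(j^2 + 3*j - 4)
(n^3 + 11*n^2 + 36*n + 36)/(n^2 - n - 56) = (n^3 + 11*n^2 + 36*n + 36)/(n^2 - n - 56)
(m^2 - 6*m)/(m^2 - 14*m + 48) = m/(m - 8)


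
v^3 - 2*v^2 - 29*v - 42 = (v - 7)*(v + 2)*(v + 3)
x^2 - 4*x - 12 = (x - 6)*(x + 2)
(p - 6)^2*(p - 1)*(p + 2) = p^4 - 11*p^3 + 22*p^2 + 60*p - 72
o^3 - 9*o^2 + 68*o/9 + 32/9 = (o - 8)*(o - 4/3)*(o + 1/3)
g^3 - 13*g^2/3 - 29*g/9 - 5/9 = (g - 5)*(g + 1/3)^2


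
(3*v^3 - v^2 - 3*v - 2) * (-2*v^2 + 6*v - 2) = -6*v^5 + 20*v^4 - 6*v^3 - 12*v^2 - 6*v + 4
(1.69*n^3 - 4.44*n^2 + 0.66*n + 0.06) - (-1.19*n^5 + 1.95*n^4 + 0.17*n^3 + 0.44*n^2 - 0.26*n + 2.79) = 1.19*n^5 - 1.95*n^4 + 1.52*n^3 - 4.88*n^2 + 0.92*n - 2.73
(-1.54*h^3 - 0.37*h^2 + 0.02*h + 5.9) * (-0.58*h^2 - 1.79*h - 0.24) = 0.8932*h^5 + 2.9712*h^4 + 1.0203*h^3 - 3.369*h^2 - 10.5658*h - 1.416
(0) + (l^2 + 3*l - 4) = l^2 + 3*l - 4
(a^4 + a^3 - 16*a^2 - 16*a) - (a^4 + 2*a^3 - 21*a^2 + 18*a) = -a^3 + 5*a^2 - 34*a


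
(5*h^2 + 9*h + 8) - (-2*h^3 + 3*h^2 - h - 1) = 2*h^3 + 2*h^2 + 10*h + 9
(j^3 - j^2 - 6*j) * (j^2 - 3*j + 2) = j^5 - 4*j^4 - j^3 + 16*j^2 - 12*j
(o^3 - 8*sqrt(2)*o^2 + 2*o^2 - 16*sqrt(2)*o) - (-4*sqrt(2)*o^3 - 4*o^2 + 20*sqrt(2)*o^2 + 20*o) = o^3 + 4*sqrt(2)*o^3 - 28*sqrt(2)*o^2 + 6*o^2 - 16*sqrt(2)*o - 20*o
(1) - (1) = 0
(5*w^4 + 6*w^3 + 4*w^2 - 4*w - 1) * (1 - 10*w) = -50*w^5 - 55*w^4 - 34*w^3 + 44*w^2 + 6*w - 1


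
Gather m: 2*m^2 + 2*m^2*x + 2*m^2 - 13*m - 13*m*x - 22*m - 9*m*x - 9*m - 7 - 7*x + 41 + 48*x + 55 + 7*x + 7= m^2*(2*x + 4) + m*(-22*x - 44) + 48*x + 96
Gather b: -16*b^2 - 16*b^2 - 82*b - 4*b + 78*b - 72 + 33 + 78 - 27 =-32*b^2 - 8*b + 12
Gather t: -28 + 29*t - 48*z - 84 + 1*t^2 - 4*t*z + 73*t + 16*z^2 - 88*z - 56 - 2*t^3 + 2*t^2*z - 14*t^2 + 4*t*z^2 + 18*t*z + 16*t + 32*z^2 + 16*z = -2*t^3 + t^2*(2*z - 13) + t*(4*z^2 + 14*z + 118) + 48*z^2 - 120*z - 168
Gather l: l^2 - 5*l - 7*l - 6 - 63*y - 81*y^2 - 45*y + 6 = l^2 - 12*l - 81*y^2 - 108*y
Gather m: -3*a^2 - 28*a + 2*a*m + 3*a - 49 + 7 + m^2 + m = -3*a^2 - 25*a + m^2 + m*(2*a + 1) - 42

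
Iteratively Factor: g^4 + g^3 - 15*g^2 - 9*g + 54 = (g + 3)*(g^3 - 2*g^2 - 9*g + 18) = (g + 3)^2*(g^2 - 5*g + 6) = (g - 3)*(g + 3)^2*(g - 2)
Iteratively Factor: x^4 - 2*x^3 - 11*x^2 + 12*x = (x + 3)*(x^3 - 5*x^2 + 4*x) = (x - 1)*(x + 3)*(x^2 - 4*x) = (x - 4)*(x - 1)*(x + 3)*(x)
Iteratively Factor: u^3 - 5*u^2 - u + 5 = (u - 1)*(u^2 - 4*u - 5) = (u - 5)*(u - 1)*(u + 1)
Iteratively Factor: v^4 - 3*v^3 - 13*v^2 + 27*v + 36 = (v - 4)*(v^3 + v^2 - 9*v - 9) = (v - 4)*(v + 1)*(v^2 - 9) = (v - 4)*(v + 1)*(v + 3)*(v - 3)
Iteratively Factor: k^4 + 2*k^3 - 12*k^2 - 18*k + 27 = (k + 3)*(k^3 - k^2 - 9*k + 9) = (k + 3)^2*(k^2 - 4*k + 3) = (k - 3)*(k + 3)^2*(k - 1)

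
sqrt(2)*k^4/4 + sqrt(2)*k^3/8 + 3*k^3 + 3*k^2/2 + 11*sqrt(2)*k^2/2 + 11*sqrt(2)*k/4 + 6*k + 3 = (k/2 + sqrt(2))*(k + 1/2)*(k + 3*sqrt(2))*(sqrt(2)*k/2 + 1)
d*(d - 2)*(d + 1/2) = d^3 - 3*d^2/2 - d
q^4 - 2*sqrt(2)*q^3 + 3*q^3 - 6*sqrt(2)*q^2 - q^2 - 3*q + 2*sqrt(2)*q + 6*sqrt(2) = (q - 1)*(q + 1)*(q + 3)*(q - 2*sqrt(2))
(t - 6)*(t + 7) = t^2 + t - 42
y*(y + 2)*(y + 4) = y^3 + 6*y^2 + 8*y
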